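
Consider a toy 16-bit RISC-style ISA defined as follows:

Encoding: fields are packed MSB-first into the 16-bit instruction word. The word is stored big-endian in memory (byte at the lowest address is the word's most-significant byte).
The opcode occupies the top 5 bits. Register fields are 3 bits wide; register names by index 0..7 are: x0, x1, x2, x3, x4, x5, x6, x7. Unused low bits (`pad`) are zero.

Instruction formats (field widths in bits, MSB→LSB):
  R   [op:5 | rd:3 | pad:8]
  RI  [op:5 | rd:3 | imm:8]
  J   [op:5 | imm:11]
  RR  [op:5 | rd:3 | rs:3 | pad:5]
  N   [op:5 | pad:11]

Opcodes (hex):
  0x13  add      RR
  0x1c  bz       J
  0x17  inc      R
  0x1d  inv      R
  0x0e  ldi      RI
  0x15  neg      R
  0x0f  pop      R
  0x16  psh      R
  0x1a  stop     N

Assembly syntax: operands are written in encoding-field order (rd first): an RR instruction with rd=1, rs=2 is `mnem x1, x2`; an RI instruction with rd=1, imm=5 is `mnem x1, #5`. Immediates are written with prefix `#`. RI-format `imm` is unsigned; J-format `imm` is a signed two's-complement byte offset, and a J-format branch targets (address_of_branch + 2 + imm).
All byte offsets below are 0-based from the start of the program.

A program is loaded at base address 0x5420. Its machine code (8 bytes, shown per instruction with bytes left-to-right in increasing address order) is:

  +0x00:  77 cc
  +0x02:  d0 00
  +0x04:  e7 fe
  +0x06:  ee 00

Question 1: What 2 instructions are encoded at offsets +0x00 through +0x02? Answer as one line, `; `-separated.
ldi x7, #204; stop

@+00  big-endian(77 cc) = 0x77cc
  top 5b → 0xe → ldi [RI]
  [10:8] rd=7 = x7
  [7:0] imm=204 = #204
@+02  big-endian(d0 00) = 0xd000
  top 5b → 0x1a → stop [N]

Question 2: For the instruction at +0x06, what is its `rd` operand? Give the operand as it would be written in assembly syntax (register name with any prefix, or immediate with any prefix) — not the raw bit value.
x6

off 0x06: read ee 00 as big → 0xee00
  op=0xee00>>11=0x1d ⇒ inv (R)
  rd: (w>>8)&0x7=0x6 → x6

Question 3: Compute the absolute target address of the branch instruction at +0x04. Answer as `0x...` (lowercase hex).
0x5424

off 0x04: read e7 fe as big → 0xe7fe
  top 5b → 0x1c → bz [J]
  imm@[10:0]=0x7fe (s11→-2) ⇒ #-2
  target = base 0x5420 + off 0x04 + 2 + imm -2 = 0x5424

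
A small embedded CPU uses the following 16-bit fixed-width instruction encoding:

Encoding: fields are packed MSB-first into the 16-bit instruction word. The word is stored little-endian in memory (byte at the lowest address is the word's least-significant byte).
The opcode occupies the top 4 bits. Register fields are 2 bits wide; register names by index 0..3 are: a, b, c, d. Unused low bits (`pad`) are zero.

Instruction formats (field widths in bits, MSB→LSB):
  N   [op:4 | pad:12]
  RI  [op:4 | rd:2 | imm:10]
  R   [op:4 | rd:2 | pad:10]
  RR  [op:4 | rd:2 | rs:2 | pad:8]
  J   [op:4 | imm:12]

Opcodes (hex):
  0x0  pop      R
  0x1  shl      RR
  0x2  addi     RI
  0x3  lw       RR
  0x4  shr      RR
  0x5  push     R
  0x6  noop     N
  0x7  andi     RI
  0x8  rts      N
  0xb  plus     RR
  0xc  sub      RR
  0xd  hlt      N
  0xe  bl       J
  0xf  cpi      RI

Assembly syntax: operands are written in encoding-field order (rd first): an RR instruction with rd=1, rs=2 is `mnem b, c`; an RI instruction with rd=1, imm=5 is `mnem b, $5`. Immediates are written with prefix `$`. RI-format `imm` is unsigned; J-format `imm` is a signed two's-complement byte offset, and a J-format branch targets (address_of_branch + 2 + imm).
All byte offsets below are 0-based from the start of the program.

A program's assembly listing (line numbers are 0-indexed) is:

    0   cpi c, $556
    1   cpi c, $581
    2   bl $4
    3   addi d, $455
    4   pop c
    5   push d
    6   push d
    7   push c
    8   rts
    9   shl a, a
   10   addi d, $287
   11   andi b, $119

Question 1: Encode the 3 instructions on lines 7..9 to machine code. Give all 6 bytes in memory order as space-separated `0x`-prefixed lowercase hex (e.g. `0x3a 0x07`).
0x00 0x58 0x00 0x80 0x00 0x10

line 7 (push): pack op=0x5:4|rd=2:2|pad=0:10 = 0x5800; little→ 00 58
line 8 (rts): pack op=0x8:4|pad=0:12 = 0x8000; little→ 00 80
line 9 (shl): pack op=0x1:4|rd=0:2|rs=0:2|pad=0:8 = 0x1000; little→ 00 10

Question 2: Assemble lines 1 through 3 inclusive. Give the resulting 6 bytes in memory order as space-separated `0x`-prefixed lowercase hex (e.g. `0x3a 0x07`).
L1: cpi op=0xf:4|rd=2:2|imm=581:10 ⇒ 0xfa45 ⇒ little 45 fa
L2: bl op=0xe:4|imm=4:12 ⇒ 0xe004 ⇒ little 04 e0
L3: addi op=0x2:4|rd=3:2|imm=455:10 ⇒ 0x2dc7 ⇒ little c7 2d

0x45 0xfa 0x04 0xe0 0xc7 0x2d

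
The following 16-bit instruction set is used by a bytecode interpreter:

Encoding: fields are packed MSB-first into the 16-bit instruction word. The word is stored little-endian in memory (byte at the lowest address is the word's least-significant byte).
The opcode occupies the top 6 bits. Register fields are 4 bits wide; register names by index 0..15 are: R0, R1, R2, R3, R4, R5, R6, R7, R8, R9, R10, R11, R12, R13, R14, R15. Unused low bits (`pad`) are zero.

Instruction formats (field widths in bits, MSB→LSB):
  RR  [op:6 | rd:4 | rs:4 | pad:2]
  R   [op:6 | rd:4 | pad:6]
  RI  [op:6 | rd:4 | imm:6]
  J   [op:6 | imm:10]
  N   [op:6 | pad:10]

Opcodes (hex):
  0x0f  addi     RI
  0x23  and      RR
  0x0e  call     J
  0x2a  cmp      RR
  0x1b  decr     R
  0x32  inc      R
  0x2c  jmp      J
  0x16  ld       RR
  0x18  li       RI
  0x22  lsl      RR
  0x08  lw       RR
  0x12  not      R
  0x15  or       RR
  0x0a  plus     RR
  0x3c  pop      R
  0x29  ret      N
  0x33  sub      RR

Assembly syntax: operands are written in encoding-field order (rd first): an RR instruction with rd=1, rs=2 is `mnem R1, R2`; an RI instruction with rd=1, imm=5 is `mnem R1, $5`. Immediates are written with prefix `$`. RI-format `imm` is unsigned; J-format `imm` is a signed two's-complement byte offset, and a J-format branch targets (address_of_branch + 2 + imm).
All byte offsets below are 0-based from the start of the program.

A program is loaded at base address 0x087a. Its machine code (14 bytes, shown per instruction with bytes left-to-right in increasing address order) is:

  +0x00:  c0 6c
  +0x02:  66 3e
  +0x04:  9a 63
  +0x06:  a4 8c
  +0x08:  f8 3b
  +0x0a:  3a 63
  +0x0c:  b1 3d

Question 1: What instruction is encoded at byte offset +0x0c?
+0x0c: b1 3d ⇒ word 0x3db1 (little)
  top 6b → 0xf → addi [RI]
  rd: (w>>6)&0xf=0x6 → R6
  imm: (w>>0)&0x3f=0x31 → $49

addi R6, $49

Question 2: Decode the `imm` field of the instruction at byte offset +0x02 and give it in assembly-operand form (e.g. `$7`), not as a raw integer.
@+02  little-endian(66 3e) = 0x3e66
  top 6b → 0xf → addi [RI]
  rd@[9:6]=0x9 ⇒ R9
  imm@[5:0]=0x26 ⇒ $38

$38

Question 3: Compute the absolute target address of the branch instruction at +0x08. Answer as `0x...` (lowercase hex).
[08] f8 3b → 0x3bf8
  op=0x3bf8>>10=0xe ⇒ call (J)
  [9:0] imm=1016 (s10→-8) = $-8
  target = base 0x087a + off 0x08 + 2 + imm -8 = 0x087c

0x087c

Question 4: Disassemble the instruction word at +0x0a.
@+0a  little-endian(3a 63) = 0x633a
  top 6b → 0x18 → li [RI]
  rd@[9:6]=0xc ⇒ R12
  imm@[5:0]=0x3a ⇒ $58

li R12, $58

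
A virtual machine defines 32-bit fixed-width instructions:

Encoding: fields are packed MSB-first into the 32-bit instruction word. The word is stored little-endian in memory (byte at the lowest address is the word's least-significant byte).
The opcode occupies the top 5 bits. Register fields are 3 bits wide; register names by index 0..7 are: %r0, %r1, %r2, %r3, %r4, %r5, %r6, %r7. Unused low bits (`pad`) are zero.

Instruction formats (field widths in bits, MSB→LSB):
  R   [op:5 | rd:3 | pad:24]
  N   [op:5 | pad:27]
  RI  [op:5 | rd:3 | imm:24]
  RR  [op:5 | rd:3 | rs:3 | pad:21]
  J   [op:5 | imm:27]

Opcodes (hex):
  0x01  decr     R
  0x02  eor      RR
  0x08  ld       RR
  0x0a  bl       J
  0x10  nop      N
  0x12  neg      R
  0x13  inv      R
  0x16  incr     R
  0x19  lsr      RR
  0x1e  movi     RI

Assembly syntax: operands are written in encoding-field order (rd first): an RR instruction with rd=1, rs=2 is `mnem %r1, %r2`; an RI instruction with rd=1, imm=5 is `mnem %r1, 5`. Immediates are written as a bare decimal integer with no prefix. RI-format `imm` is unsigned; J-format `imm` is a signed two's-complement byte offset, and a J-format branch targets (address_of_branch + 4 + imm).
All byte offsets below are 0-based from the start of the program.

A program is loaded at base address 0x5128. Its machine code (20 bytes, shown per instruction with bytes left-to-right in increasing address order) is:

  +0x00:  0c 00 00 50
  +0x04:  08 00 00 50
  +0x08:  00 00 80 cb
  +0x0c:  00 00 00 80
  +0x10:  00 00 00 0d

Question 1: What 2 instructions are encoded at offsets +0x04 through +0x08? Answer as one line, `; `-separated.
bl 8; lsr %r3, %r4

@+04  little-endian(08 00 00 50) = 0x50000008
  op=0x50000008>>27=0xa ⇒ bl (J)
  [26:0] imm=8 = 8
@+08  little-endian(00 00 80 cb) = 0xcb800000
  op=0xcb800000>>27=0x19 ⇒ lsr (RR)
  [26:24] rd=3 = %r3
  [23:21] rs=4 = %r4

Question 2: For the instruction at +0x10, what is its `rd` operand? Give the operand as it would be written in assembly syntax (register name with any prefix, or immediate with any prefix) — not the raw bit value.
%r5

[10] 00 00 00 0d → 0x0d000000
  op=0x0d000000>>27=0x1 ⇒ decr (R)
  [26:24] rd=5 = %r5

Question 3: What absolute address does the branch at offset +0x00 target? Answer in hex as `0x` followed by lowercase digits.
off 0x00: read 0c 00 00 50 as little → 0x5000000c
  top 5b → 0xa → bl [J]
  imm: (w>>0)&0x7ffffff=0xc → 12
  target = base 0x5128 + off 0x00 + 4 + imm 12 = 0x5138

0x5138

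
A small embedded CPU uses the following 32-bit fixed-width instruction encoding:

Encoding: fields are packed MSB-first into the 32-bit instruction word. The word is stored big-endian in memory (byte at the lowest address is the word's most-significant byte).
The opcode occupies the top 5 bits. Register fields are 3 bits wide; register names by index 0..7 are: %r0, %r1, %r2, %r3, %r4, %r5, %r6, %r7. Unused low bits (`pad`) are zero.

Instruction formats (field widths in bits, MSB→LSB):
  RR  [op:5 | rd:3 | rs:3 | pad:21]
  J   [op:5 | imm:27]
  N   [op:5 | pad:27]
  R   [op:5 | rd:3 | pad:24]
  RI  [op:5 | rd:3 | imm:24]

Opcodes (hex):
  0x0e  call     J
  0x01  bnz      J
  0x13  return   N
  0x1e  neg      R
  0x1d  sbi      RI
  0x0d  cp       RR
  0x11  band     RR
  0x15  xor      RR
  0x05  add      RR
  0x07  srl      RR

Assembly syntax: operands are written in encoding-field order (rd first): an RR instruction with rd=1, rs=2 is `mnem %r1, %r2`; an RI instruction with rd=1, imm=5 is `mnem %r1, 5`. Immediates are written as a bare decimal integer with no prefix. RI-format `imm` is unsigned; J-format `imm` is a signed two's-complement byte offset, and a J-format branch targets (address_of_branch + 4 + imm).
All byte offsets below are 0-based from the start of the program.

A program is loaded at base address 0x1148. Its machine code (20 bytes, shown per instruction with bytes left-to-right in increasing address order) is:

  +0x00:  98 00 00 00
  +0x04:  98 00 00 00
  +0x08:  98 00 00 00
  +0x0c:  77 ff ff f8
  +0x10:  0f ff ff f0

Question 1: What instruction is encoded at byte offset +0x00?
off 0x00: read 98 00 00 00 as big → 0x98000000
  opcode bits[31:27]=0x13: return/N

return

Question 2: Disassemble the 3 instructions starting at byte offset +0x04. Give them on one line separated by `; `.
return; return; call -8

off 0x04: read 98 00 00 00 as big → 0x98000000
  opcode bits[31:27]=0x13: return/N
off 0x08: read 98 00 00 00 as big → 0x98000000
  opcode bits[31:27]=0x13: return/N
off 0x0c: read 77 ff ff f8 as big → 0x77fffff8
  opcode bits[31:27]=0xe: call/J
  imm: (w>>0)&0x7ffffff=0x7fffff8 (s27→-8) → -8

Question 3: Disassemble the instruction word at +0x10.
[10] 0f ff ff f0 → 0x0ffffff0
  opcode bits[31:27]=0x1: bnz/J
  [26:0] imm=134217712 (s27→-16) = -16

bnz -16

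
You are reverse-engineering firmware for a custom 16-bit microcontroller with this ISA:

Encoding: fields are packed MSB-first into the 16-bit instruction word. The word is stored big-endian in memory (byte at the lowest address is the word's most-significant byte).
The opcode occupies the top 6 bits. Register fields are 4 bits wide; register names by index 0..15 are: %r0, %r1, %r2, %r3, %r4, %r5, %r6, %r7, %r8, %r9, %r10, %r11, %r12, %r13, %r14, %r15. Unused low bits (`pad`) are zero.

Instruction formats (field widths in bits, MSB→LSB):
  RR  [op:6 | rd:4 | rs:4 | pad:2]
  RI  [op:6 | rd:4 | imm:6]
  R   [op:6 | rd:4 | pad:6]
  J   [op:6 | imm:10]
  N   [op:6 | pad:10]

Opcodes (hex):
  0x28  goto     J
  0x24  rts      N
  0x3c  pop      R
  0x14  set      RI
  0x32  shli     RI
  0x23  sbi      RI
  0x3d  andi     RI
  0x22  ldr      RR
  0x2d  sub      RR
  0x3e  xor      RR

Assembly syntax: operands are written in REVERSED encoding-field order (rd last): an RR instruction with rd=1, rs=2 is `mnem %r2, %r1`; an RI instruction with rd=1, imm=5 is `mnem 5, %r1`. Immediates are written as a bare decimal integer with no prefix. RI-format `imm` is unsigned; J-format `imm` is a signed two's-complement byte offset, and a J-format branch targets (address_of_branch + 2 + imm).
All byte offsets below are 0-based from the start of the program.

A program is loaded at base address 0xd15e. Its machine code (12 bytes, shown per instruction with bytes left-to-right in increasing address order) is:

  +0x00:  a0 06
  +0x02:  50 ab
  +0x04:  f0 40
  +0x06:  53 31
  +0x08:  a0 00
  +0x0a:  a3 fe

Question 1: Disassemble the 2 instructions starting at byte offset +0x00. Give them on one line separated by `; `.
goto 6; set 43, %r2

[00] a0 06 → 0xa006
  opcode bits[15:10]=0x28: goto/J
  imm: (w>>0)&0x3ff=0x6 → 6
[02] 50 ab → 0x50ab
  opcode bits[15:10]=0x14: set/RI
  rd: (w>>6)&0xf=0x2 → %r2
  imm: (w>>0)&0x3f=0x2b → 43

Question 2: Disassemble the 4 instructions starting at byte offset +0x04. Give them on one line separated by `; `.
off 0x04: read f0 40 as big → 0xf040
  opcode bits[15:10]=0x3c: pop/R
  [9:6] rd=1 = %r1
off 0x06: read 53 31 as big → 0x5331
  opcode bits[15:10]=0x14: set/RI
  [9:6] rd=12 = %r12
  [5:0] imm=49 = 49
off 0x08: read a0 00 as big → 0xa000
  opcode bits[15:10]=0x28: goto/J
  [9:0] imm=0 = 0
off 0x0a: read a3 fe as big → 0xa3fe
  opcode bits[15:10]=0x28: goto/J
  [9:0] imm=1022 (s10→-2) = -2

pop %r1; set 49, %r12; goto 0; goto -2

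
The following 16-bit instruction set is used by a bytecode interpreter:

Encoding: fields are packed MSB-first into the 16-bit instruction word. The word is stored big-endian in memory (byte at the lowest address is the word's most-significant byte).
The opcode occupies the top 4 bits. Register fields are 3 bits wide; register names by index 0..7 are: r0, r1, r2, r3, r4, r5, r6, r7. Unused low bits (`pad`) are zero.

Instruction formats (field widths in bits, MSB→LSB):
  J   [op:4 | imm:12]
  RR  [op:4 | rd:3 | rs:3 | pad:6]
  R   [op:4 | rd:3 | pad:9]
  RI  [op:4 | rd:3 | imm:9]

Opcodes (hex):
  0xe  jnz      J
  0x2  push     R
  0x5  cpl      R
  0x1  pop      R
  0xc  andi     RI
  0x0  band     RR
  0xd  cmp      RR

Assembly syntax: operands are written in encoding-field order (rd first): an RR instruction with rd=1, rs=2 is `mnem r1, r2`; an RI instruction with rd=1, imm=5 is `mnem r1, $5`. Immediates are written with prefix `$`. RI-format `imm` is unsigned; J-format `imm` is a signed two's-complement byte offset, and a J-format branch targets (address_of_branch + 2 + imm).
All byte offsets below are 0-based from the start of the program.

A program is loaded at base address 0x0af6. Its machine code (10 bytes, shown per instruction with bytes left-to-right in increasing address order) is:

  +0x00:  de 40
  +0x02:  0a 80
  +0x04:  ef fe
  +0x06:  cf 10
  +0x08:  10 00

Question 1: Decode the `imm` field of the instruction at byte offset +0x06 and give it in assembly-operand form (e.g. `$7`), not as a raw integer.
$272

[06] cf 10 → 0xcf10
  op=0xcf10>>12=0xc ⇒ andi (RI)
  rd: (w>>9)&0x7=0x7 → r7
  imm: (w>>0)&0x1ff=0x110 → $272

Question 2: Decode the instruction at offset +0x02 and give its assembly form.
band r5, r2

@+02  big-endian(0a 80) = 0x0a80
  op=0x0a80>>12=0x0 ⇒ band (RR)
  [11:9] rd=5 = r5
  [8:6] rs=2 = r2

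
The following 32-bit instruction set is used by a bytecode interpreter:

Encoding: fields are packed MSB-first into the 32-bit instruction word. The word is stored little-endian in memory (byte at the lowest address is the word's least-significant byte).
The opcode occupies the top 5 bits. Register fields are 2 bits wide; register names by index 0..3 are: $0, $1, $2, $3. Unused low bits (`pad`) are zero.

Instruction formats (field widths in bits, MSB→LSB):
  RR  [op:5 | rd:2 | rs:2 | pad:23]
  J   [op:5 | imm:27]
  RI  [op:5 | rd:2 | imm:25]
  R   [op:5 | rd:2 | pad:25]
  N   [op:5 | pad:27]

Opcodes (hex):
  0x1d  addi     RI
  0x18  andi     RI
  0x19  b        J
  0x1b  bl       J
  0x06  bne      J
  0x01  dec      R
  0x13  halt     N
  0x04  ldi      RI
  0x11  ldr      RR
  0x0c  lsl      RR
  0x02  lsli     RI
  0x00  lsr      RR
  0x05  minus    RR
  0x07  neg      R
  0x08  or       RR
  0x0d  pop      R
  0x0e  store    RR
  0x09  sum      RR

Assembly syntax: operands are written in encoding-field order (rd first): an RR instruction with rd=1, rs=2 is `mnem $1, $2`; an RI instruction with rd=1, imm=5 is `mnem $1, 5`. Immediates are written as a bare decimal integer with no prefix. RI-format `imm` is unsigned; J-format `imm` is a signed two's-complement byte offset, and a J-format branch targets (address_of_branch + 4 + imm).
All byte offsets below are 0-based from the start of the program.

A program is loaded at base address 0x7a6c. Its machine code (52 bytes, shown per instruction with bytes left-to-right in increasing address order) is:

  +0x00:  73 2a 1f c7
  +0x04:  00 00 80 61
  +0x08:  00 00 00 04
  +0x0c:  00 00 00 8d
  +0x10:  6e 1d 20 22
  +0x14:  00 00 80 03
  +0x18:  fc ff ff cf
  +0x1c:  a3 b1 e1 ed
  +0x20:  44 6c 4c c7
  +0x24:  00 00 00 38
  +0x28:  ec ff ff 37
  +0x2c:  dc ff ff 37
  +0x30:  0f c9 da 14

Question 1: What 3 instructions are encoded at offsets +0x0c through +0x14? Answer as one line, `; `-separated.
ldr $2, $2; ldi $1, 2104686; lsr $1, $3

+0x0c: 00 00 00 8d ⇒ word 0x8d000000 (little)
  top 5b → 0x11 → ldr [RR]
  [26:25] rd=2 = $2
  [24:23] rs=2 = $2
+0x10: 6e 1d 20 22 ⇒ word 0x22201d6e (little)
  top 5b → 0x4 → ldi [RI]
  [26:25] rd=1 = $1
  [24:0] imm=2104686 = 2104686
+0x14: 00 00 80 03 ⇒ word 0x03800000 (little)
  top 5b → 0x0 → lsr [RR]
  [26:25] rd=1 = $1
  [24:23] rs=3 = $3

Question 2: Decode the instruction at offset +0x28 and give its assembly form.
bne -20

off 0x28: read ec ff ff 37 as little → 0x37ffffec
  top 5b → 0x6 → bne [J]
  imm: (w>>0)&0x7ffffff=0x7ffffec (s27→-20) → -20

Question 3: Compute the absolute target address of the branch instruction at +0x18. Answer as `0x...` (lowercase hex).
0x7a84

[18] fc ff ff cf → 0xcffffffc
  op=0xcffffffc>>27=0x19 ⇒ b (J)
  imm: (w>>0)&0x7ffffff=0x7fffffc (s27→-4) → -4
  target = base 0x7a6c + off 0x18 + 4 + imm -4 = 0x7a84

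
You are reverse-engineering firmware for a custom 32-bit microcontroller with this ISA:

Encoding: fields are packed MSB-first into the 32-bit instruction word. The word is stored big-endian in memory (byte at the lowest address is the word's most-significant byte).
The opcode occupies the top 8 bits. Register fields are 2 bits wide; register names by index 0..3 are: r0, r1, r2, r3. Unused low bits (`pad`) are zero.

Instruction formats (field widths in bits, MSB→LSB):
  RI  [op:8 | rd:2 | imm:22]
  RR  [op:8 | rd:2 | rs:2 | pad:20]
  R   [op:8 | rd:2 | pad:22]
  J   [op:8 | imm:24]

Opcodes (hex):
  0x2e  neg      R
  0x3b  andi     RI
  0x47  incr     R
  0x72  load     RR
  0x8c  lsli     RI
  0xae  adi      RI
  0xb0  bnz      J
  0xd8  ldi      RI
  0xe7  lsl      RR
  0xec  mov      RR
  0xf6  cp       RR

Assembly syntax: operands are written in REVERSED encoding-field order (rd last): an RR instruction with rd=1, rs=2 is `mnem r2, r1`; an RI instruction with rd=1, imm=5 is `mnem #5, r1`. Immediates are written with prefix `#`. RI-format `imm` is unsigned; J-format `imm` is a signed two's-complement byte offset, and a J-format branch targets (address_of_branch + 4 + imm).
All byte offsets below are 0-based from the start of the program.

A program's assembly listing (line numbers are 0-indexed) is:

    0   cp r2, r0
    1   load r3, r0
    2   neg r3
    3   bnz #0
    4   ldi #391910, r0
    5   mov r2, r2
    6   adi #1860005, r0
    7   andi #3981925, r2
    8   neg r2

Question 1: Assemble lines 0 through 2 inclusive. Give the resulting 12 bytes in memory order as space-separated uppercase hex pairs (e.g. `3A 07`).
F6 20 00 00 72 30 00 00 2E C0 00 00

0. cp fields op=0xf6:8|rd=0:2|rs=2:2|pad=0:20 → word f6200000h → f6 20 00 00
1. load fields op=0x72:8|rd=0:2|rs=3:2|pad=0:20 → word 72300000h → 72 30 00 00
2. neg fields op=0x2e:8|rd=3:2|pad=0:22 → word 2ec00000h → 2e c0 00 00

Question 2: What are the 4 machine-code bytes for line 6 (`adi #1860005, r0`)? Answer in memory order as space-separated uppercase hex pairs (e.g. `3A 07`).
6. adi fields op=0xae:8|rd=0:2|imm=1860005:22 → word ae1c61a5h → ae 1c 61 a5

AE 1C 61 A5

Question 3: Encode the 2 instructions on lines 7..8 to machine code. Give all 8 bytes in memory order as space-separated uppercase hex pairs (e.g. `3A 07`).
line 7 (andi): pack op=0x3b:8|rd=2:2|imm=3981925:22 = 0x3bbcc265; big→ 3b bc c2 65
line 8 (neg): pack op=0x2e:8|rd=2:2|pad=0:22 = 0x2e800000; big→ 2e 80 00 00

3B BC C2 65 2E 80 00 00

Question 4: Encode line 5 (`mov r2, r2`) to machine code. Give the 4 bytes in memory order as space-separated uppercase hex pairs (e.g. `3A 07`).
EC A0 00 00

L5: mov op=0xec:8|rd=2:2|rs=2:2|pad=0:20 ⇒ 0xeca00000 ⇒ big ec a0 00 00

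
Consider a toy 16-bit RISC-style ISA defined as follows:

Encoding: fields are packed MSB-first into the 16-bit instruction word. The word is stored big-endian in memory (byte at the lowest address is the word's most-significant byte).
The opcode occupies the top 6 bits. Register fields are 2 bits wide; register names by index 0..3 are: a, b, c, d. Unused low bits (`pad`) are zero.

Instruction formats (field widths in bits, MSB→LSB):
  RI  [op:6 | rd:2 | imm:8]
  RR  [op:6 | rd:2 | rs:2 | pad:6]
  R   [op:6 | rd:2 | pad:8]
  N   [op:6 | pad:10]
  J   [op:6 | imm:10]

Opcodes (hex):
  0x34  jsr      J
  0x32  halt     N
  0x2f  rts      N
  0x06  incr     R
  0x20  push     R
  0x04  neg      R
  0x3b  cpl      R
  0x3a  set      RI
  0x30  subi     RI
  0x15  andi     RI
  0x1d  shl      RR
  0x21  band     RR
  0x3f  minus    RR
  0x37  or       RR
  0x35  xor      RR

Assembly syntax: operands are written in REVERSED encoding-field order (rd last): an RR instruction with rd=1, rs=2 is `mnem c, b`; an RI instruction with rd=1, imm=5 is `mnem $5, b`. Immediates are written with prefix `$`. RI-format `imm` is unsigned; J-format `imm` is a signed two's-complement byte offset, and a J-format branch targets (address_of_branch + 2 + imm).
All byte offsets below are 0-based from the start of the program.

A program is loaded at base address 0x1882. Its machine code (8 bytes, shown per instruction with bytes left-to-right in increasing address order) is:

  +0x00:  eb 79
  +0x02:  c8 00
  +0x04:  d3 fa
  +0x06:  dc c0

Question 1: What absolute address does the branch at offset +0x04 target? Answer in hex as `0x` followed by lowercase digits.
0x1882

off 0x04: read d3 fa as big → 0xd3fa
  op=0xd3fa>>10=0x34 ⇒ jsr (J)
  imm: (w>>0)&0x3ff=0x3fa (s10→-6) → $-6
  target = base 0x1882 + off 0x04 + 2 + imm -6 = 0x1882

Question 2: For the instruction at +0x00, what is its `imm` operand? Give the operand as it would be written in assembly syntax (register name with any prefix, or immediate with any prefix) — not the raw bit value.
$121

[00] eb 79 → 0xeb79
  opcode bits[15:10]=0x3a: set/RI
  [9:8] rd=3 = d
  [7:0] imm=121 = $121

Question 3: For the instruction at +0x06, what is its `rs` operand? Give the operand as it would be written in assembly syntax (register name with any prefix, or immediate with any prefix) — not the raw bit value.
[06] dc c0 → 0xdcc0
  op=0xdcc0>>10=0x37 ⇒ or (RR)
  [9:8] rd=0 = a
  [7:6] rs=3 = d

d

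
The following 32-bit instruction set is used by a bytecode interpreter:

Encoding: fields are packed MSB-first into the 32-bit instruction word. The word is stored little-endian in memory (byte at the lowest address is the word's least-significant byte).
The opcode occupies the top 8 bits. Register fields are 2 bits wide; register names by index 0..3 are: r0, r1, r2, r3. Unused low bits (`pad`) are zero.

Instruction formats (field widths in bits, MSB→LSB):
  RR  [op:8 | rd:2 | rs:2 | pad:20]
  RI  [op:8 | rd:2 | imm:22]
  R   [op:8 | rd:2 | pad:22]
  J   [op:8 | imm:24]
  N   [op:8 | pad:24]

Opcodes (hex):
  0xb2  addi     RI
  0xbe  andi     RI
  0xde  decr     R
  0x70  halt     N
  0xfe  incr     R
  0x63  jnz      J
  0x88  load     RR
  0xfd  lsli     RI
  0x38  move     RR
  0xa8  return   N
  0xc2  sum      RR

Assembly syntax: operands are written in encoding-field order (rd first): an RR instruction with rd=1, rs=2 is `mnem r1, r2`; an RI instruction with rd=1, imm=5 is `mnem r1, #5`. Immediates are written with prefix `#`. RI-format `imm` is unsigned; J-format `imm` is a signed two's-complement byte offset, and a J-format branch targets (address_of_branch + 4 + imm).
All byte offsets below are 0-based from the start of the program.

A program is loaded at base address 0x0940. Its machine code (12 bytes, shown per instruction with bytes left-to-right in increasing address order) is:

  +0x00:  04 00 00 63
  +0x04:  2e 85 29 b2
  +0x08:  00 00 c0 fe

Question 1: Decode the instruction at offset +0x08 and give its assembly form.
off 0x08: read 00 00 c0 fe as little → 0xfec00000
  top 8b → 0xfe → incr [R]
  rd: (w>>22)&0x3=0x3 → r3

incr r3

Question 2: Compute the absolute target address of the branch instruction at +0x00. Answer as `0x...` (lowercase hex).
0x0948

off 0x00: read 04 00 00 63 as little → 0x63000004
  top 8b → 0x63 → jnz [J]
  [23:0] imm=4 = #4
  target = base 0x0940 + off 0x00 + 4 + imm 4 = 0x0948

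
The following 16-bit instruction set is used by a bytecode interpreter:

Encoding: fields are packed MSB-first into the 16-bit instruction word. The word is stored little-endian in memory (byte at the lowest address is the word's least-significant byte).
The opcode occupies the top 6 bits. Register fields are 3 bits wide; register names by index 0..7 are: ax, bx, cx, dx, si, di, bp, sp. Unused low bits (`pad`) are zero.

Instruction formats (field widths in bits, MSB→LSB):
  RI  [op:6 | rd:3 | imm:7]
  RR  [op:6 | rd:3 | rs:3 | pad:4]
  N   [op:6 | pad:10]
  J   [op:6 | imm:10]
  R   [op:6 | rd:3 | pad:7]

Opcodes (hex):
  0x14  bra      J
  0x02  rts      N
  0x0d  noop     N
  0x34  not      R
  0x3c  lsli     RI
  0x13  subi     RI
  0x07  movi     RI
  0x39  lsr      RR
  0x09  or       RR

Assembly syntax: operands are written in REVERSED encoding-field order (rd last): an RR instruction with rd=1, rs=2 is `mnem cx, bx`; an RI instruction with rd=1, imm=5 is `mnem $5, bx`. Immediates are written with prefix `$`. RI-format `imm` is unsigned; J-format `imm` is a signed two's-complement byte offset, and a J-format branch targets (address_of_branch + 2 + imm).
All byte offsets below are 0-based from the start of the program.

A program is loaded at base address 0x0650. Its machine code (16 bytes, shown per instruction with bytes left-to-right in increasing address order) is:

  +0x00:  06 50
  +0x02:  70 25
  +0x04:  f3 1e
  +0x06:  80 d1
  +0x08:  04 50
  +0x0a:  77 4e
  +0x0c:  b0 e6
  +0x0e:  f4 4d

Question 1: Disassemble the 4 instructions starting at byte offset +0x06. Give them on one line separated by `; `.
@+06  little-endian(80 d1) = 0xd180
  op=0xd180>>10=0x34 ⇒ not (R)
  [9:7] rd=3 = dx
@+08  little-endian(04 50) = 0x5004
  op=0x5004>>10=0x14 ⇒ bra (J)
  [9:0] imm=4 = $4
@+0a  little-endian(77 4e) = 0x4e77
  op=0x4e77>>10=0x13 ⇒ subi (RI)
  [9:7] rd=4 = si
  [6:0] imm=119 = $119
@+0c  little-endian(b0 e6) = 0xe6b0
  op=0xe6b0>>10=0x39 ⇒ lsr (RR)
  [9:7] rd=5 = di
  [6:4] rs=3 = dx

not dx; bra $4; subi $119, si; lsr dx, di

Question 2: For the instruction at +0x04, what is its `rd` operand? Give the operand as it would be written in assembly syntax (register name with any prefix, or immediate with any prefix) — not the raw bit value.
@+04  little-endian(f3 1e) = 0x1ef3
  top 6b → 0x7 → movi [RI]
  rd: (w>>7)&0x7=0x5 → di
  imm: (w>>0)&0x7f=0x73 → $115

di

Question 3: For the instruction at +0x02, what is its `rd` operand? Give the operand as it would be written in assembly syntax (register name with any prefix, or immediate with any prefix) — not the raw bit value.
off 0x02: read 70 25 as little → 0x2570
  top 6b → 0x9 → or [RR]
  rd@[9:7]=0x2 ⇒ cx
  rs@[6:4]=0x7 ⇒ sp

cx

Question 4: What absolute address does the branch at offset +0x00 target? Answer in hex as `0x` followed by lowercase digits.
0x0658

[00] 06 50 → 0x5006
  op=0x5006>>10=0x14 ⇒ bra (J)
  imm@[9:0]=0x6 ⇒ $6
  target = base 0x0650 + off 0x00 + 2 + imm 6 = 0x0658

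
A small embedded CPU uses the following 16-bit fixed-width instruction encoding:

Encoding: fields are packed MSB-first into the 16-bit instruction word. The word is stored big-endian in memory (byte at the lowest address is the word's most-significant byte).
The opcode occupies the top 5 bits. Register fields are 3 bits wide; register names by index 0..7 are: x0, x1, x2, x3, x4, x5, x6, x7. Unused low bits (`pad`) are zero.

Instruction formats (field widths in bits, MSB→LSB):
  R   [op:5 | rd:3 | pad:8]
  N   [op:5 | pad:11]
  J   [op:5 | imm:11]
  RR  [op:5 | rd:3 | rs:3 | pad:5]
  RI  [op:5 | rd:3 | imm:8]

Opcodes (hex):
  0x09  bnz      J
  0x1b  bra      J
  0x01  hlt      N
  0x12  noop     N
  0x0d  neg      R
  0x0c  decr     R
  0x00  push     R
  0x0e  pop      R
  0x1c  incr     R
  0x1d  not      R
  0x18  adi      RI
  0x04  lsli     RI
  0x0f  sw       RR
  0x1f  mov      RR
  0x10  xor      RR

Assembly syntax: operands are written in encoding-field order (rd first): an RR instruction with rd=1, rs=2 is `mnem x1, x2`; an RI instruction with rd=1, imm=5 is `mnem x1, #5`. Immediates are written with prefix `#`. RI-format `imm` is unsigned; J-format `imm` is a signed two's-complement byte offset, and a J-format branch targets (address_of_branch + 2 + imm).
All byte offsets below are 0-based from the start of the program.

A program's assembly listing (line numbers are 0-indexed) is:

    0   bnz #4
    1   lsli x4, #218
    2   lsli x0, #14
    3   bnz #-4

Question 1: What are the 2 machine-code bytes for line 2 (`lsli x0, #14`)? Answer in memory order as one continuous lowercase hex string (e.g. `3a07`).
line 2 (lsli): pack op=0x4:5|rd=0:3|imm=14:8 = 0x200e; big→ 20 0e

200e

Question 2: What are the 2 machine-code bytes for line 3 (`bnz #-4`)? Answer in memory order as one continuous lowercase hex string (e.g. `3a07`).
3. bnz fields op=0x9:5|imm=-4:11 → word 4ffch → 4f fc

4ffc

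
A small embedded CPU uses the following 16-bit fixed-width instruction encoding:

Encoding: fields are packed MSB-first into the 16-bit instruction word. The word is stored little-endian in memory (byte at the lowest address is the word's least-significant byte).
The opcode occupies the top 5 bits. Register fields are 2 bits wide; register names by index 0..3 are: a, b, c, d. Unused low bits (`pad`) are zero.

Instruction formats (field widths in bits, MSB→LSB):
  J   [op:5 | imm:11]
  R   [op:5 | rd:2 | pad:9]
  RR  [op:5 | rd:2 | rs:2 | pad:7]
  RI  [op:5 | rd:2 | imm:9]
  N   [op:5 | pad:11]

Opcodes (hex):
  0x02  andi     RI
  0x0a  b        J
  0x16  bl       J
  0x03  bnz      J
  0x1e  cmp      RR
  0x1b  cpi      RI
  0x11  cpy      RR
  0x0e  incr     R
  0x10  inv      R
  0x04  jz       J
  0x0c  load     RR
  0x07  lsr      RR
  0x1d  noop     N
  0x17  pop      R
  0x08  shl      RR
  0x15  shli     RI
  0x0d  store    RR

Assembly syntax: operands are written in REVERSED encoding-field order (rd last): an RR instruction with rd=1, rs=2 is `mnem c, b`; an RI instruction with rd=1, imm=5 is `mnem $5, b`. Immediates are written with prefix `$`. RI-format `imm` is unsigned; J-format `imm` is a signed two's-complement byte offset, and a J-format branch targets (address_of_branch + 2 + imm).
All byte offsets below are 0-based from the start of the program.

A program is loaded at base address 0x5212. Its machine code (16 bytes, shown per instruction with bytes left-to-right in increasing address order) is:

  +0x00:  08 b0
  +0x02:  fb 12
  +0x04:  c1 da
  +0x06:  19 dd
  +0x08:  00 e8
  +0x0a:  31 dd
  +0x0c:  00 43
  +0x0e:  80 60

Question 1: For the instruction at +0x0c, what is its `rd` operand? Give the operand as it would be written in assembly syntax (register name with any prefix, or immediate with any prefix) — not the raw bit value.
b

[0c] 00 43 → 0x4300
  top 5b → 0x8 → shl [RR]
  [10:9] rd=1 = b
  [8:7] rs=2 = c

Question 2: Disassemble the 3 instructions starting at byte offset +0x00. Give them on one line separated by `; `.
@+00  little-endian(08 b0) = 0xb008
  top 5b → 0x16 → bl [J]
  [10:0] imm=8 = $8
@+02  little-endian(fb 12) = 0x12fb
  top 5b → 0x2 → andi [RI]
  [10:9] rd=1 = b
  [8:0] imm=251 = $251
@+04  little-endian(c1 da) = 0xdac1
  top 5b → 0x1b → cpi [RI]
  [10:9] rd=1 = b
  [8:0] imm=193 = $193

bl $8; andi $251, b; cpi $193, b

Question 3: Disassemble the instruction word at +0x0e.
+0x0e: 80 60 ⇒ word 0x6080 (little)
  top 5b → 0xc → load [RR]
  rd@[10:9]=0x0 ⇒ a
  rs@[8:7]=0x1 ⇒ b

load b, a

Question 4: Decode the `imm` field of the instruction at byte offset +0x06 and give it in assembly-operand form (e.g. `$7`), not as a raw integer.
$281

@+06  little-endian(19 dd) = 0xdd19
  opcode bits[15:11]=0x1b: cpi/RI
  rd: (w>>9)&0x3=0x2 → c
  imm: (w>>0)&0x1ff=0x119 → $281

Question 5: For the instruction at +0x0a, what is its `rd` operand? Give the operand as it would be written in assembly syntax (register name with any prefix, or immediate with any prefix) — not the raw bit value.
[0a] 31 dd → 0xdd31
  op=0xdd31>>11=0x1b ⇒ cpi (RI)
  rd: (w>>9)&0x3=0x2 → c
  imm: (w>>0)&0x1ff=0x131 → $305

c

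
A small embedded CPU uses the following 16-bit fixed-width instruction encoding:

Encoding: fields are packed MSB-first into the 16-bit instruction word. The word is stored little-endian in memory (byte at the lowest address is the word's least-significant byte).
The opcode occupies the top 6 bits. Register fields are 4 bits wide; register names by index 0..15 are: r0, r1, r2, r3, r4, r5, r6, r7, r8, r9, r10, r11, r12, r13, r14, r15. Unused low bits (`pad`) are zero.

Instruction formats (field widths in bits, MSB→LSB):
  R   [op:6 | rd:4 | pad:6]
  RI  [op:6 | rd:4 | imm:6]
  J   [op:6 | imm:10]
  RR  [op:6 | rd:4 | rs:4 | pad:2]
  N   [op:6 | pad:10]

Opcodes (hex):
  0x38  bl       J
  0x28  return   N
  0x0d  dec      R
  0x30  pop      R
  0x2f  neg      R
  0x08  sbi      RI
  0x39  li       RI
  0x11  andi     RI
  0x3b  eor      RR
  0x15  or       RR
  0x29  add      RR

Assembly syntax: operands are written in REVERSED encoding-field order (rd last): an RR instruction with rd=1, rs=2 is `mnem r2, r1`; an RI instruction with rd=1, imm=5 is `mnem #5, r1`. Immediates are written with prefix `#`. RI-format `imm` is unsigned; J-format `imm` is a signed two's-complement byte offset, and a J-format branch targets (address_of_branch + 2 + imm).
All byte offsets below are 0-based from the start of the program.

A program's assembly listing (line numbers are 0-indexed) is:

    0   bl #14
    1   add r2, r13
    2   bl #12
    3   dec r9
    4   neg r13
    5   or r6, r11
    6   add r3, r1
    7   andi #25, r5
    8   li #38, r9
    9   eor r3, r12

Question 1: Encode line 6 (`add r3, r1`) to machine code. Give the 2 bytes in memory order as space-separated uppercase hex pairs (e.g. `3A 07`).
4C A4

line 6 (add): pack op=0x29:6|rd=1:4|rs=3:4|pad=0:2 = 0xa44c; little→ 4c a4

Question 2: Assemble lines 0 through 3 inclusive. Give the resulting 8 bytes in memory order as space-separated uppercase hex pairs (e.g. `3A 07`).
0E E0 48 A7 0C E0 40 36

L0: bl op=0x38:6|imm=14:10 ⇒ 0xe00e ⇒ little 0e e0
L1: add op=0x29:6|rd=13:4|rs=2:4|pad=0:2 ⇒ 0xa748 ⇒ little 48 a7
L2: bl op=0x38:6|imm=12:10 ⇒ 0xe00c ⇒ little 0c e0
L3: dec op=0xd:6|rd=9:4|pad=0:6 ⇒ 0x3640 ⇒ little 40 36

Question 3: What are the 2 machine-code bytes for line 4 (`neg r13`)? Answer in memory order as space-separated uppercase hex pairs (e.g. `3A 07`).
4. neg fields op=0x2f:6|rd=13:4|pad=0:6 → word bf40h → 40 bf

40 BF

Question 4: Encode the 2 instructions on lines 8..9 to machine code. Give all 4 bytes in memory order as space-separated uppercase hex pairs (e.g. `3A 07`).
line 8 (li): pack op=0x39:6|rd=9:4|imm=38:6 = 0xe666; little→ 66 e6
line 9 (eor): pack op=0x3b:6|rd=12:4|rs=3:4|pad=0:2 = 0xef0c; little→ 0c ef

66 E6 0C EF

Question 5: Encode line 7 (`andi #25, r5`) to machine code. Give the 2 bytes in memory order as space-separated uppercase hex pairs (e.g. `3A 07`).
7. andi fields op=0x11:6|rd=5:4|imm=25:6 → word 4559h → 59 45

59 45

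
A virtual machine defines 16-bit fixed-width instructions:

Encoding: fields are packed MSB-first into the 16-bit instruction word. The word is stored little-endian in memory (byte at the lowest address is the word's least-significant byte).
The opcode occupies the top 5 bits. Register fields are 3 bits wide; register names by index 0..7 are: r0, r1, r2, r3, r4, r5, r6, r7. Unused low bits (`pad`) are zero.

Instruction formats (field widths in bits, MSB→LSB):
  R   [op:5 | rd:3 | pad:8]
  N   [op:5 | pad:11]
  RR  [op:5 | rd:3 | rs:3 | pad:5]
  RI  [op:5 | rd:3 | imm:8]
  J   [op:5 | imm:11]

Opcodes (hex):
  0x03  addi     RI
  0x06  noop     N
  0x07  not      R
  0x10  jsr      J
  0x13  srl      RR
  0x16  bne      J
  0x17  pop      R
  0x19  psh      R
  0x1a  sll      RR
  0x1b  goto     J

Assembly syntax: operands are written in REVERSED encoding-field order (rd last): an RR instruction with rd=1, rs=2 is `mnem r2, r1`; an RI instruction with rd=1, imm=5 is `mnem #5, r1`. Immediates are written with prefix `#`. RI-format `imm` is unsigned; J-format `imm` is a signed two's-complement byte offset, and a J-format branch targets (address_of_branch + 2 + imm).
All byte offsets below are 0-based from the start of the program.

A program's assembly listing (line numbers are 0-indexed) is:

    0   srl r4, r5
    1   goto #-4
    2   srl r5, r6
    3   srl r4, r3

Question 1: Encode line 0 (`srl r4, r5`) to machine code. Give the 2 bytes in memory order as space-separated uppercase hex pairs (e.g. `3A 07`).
80 9D

0. srl fields op=0x13:5|rd=5:3|rs=4:3|pad=0:5 → word 9d80h → 80 9d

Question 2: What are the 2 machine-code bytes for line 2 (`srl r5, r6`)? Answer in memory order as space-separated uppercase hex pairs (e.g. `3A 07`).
L2: srl op=0x13:5|rd=6:3|rs=5:3|pad=0:5 ⇒ 0x9ea0 ⇒ little a0 9e

A0 9E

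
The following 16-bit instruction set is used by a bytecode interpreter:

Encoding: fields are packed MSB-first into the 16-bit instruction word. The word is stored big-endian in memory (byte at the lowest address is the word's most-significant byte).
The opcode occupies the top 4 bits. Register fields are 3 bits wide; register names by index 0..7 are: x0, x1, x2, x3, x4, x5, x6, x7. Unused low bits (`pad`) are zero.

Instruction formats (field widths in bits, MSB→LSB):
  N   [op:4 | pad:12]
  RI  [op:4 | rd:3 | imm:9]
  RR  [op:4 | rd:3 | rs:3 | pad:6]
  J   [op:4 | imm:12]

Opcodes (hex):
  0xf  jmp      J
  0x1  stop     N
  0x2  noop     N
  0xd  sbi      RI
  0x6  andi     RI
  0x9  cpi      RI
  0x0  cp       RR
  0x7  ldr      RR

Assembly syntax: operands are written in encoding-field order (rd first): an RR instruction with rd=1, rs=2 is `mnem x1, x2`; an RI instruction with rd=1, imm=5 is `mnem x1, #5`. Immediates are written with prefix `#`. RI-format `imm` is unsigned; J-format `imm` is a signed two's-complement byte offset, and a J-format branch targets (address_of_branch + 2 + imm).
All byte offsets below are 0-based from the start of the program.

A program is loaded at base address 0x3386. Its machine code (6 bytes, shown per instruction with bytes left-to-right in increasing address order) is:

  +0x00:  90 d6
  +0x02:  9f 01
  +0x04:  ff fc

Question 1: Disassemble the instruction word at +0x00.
off 0x00: read 90 d6 as big → 0x90d6
  top 4b → 0x9 → cpi [RI]
  rd: (w>>9)&0x7=0x0 → x0
  imm: (w>>0)&0x1ff=0xd6 → #214

cpi x0, #214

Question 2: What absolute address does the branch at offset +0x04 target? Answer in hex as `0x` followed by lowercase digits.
[04] ff fc → 0xfffc
  op=0xfffc>>12=0xf ⇒ jmp (J)
  [11:0] imm=4092 (s12→-4) = #-4
  target = base 0x3386 + off 0x04 + 2 + imm -4 = 0x3388

0x3388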